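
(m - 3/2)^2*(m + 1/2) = m^3 - 5*m^2/2 + 3*m/4 + 9/8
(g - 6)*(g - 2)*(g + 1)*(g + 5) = g^4 - 2*g^3 - 31*g^2 + 32*g + 60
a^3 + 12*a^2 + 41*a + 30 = (a + 1)*(a + 5)*(a + 6)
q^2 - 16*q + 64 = (q - 8)^2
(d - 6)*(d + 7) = d^2 + d - 42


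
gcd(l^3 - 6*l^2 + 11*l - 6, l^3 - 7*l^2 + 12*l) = l - 3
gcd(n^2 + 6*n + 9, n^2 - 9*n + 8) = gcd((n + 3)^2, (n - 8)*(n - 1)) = 1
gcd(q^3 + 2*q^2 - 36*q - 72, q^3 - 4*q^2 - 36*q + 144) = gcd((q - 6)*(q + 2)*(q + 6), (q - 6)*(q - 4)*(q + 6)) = q^2 - 36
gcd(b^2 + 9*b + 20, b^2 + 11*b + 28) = b + 4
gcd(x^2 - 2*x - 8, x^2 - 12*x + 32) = x - 4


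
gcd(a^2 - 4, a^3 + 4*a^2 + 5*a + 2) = a + 2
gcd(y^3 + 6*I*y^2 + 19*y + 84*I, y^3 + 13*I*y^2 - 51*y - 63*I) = y^2 + 10*I*y - 21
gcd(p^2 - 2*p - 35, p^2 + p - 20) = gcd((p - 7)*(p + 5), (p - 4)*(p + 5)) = p + 5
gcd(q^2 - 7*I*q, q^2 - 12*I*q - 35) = q - 7*I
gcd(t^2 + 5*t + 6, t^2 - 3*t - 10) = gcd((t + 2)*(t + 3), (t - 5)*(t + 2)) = t + 2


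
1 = 1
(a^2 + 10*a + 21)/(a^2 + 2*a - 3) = (a + 7)/(a - 1)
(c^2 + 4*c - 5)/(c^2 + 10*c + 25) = (c - 1)/(c + 5)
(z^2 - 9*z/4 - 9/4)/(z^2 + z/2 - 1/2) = (4*z^2 - 9*z - 9)/(2*(2*z^2 + z - 1))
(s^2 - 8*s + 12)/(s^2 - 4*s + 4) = (s - 6)/(s - 2)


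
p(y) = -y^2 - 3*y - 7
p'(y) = -2*y - 3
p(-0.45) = -5.85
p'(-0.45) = -2.10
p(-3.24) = -7.78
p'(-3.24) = 3.48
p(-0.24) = -6.34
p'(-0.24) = -2.52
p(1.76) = -15.38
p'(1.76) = -6.52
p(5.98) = -60.70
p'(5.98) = -14.96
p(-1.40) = -4.76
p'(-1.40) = -0.20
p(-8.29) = -50.85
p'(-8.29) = 13.58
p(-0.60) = -5.56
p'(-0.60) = -1.80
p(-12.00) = -115.00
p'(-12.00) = 21.00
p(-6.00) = -25.00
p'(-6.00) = 9.00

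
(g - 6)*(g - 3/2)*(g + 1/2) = g^3 - 7*g^2 + 21*g/4 + 9/2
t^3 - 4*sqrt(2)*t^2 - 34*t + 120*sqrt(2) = (t - 5*sqrt(2))*(t - 3*sqrt(2))*(t + 4*sqrt(2))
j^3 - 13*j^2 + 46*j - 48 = (j - 8)*(j - 3)*(j - 2)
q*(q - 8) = q^2 - 8*q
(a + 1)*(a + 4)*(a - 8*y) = a^3 - 8*a^2*y + 5*a^2 - 40*a*y + 4*a - 32*y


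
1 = 1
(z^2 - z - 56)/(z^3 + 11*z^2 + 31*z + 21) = (z - 8)/(z^2 + 4*z + 3)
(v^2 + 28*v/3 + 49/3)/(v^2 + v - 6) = (v^2 + 28*v/3 + 49/3)/(v^2 + v - 6)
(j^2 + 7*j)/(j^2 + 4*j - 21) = j/(j - 3)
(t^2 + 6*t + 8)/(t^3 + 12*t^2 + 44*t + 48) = 1/(t + 6)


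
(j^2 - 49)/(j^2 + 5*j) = (j^2 - 49)/(j*(j + 5))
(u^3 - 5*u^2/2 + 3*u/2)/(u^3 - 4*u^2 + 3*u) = (u - 3/2)/(u - 3)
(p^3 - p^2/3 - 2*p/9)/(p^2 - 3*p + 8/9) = p*(9*p^2 - 3*p - 2)/(9*p^2 - 27*p + 8)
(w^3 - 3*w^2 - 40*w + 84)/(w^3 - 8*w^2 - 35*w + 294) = (w - 2)/(w - 7)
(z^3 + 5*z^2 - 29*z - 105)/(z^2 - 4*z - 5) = (z^2 + 10*z + 21)/(z + 1)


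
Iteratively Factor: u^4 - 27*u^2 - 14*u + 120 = (u - 2)*(u^3 + 2*u^2 - 23*u - 60) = (u - 2)*(u + 3)*(u^2 - u - 20) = (u - 5)*(u - 2)*(u + 3)*(u + 4)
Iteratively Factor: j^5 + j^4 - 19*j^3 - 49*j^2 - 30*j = (j - 5)*(j^4 + 6*j^3 + 11*j^2 + 6*j) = (j - 5)*(j + 2)*(j^3 + 4*j^2 + 3*j) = (j - 5)*(j + 1)*(j + 2)*(j^2 + 3*j) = (j - 5)*(j + 1)*(j + 2)*(j + 3)*(j)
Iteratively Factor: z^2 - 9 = (z + 3)*(z - 3)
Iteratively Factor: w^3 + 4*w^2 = (w)*(w^2 + 4*w) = w^2*(w + 4)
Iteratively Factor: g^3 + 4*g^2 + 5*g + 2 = (g + 1)*(g^2 + 3*g + 2) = (g + 1)^2*(g + 2)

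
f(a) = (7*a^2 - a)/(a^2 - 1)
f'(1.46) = -13.52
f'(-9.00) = 0.03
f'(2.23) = -1.60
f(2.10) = 8.44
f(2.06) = 8.52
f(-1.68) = 11.76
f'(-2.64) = 1.26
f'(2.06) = -2.24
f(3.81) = 7.24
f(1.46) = 11.90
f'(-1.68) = 8.23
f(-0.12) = -0.22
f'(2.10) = -2.06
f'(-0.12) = 2.77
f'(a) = -2*a*(7*a^2 - a)/(a^2 - 1)^2 + (14*a - 1)/(a^2 - 1) = (a^2 - 14*a + 1)/(a^4 - 2*a^2 + 1)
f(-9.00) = 7.20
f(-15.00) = 7.10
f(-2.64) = 8.61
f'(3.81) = -0.21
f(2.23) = 8.20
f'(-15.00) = 0.01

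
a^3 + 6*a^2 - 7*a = a*(a - 1)*(a + 7)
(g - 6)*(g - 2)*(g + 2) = g^3 - 6*g^2 - 4*g + 24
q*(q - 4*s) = q^2 - 4*q*s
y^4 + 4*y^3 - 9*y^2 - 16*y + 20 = (y - 2)*(y - 1)*(y + 2)*(y + 5)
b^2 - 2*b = b*(b - 2)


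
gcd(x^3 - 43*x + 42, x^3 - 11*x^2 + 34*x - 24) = x^2 - 7*x + 6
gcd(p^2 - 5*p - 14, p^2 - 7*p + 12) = 1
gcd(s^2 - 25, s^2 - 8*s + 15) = s - 5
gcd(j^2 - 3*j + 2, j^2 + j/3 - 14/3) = j - 2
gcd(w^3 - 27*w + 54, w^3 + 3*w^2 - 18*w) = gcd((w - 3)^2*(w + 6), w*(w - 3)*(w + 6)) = w^2 + 3*w - 18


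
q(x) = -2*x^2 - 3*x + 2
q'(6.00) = -27.00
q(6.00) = -88.00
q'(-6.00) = 21.00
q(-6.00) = -52.00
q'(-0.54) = -0.84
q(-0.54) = 3.04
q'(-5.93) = 20.72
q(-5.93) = -50.54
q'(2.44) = -12.76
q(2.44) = -17.23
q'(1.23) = -7.92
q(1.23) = -4.72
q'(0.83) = -6.32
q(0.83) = -1.87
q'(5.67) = -25.68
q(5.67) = -79.31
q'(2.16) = -11.64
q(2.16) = -13.81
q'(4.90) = -22.60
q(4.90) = -60.72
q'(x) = -4*x - 3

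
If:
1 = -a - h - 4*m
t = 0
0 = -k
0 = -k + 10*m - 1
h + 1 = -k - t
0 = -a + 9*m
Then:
No Solution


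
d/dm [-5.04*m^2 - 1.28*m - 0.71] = -10.08*m - 1.28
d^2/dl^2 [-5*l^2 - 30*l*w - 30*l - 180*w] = -10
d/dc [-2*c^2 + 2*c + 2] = 2 - 4*c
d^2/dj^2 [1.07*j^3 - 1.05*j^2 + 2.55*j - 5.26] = 6.42*j - 2.1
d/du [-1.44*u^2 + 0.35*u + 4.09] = 0.35 - 2.88*u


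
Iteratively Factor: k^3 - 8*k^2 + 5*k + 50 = (k - 5)*(k^2 - 3*k - 10) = (k - 5)^2*(k + 2)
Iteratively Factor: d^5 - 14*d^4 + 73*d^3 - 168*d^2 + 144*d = (d - 4)*(d^4 - 10*d^3 + 33*d^2 - 36*d) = (d - 4)*(d - 3)*(d^3 - 7*d^2 + 12*d) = (d - 4)^2*(d - 3)*(d^2 - 3*d) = (d - 4)^2*(d - 3)^2*(d)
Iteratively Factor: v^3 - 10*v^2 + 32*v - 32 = (v - 4)*(v^2 - 6*v + 8) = (v - 4)^2*(v - 2)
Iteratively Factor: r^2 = (r)*(r)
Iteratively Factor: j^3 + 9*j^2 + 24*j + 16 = (j + 4)*(j^2 + 5*j + 4) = (j + 4)^2*(j + 1)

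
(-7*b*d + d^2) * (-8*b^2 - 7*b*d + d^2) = 56*b^3*d + 41*b^2*d^2 - 14*b*d^3 + d^4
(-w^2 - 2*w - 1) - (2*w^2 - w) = -3*w^2 - w - 1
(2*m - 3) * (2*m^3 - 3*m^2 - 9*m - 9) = 4*m^4 - 12*m^3 - 9*m^2 + 9*m + 27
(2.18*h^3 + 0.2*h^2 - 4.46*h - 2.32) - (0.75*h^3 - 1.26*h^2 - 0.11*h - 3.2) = 1.43*h^3 + 1.46*h^2 - 4.35*h + 0.88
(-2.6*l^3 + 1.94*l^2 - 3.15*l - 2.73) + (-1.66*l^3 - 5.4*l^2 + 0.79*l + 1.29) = -4.26*l^3 - 3.46*l^2 - 2.36*l - 1.44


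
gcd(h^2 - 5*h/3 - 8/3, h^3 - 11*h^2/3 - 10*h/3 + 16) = h - 8/3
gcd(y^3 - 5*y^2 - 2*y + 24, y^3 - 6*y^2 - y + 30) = y^2 - y - 6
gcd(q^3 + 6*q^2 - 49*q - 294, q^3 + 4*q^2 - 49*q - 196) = q^2 - 49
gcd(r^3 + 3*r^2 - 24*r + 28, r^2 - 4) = r - 2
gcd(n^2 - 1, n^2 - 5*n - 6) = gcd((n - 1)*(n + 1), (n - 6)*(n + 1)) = n + 1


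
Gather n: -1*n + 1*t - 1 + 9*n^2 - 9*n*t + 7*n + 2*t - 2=9*n^2 + n*(6 - 9*t) + 3*t - 3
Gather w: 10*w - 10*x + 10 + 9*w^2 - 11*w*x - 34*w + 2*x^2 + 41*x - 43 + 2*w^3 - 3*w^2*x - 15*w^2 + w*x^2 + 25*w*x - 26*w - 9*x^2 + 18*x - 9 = 2*w^3 + w^2*(-3*x - 6) + w*(x^2 + 14*x - 50) - 7*x^2 + 49*x - 42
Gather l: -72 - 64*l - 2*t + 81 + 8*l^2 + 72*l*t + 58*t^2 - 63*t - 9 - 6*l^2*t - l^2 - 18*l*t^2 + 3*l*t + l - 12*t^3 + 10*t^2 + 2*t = l^2*(7 - 6*t) + l*(-18*t^2 + 75*t - 63) - 12*t^3 + 68*t^2 - 63*t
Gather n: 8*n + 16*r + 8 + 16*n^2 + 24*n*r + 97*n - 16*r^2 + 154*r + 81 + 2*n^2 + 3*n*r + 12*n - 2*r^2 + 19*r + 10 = 18*n^2 + n*(27*r + 117) - 18*r^2 + 189*r + 99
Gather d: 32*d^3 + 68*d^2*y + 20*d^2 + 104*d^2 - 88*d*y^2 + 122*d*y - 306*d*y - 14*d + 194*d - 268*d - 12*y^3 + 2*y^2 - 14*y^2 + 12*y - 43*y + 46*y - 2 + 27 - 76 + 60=32*d^3 + d^2*(68*y + 124) + d*(-88*y^2 - 184*y - 88) - 12*y^3 - 12*y^2 + 15*y + 9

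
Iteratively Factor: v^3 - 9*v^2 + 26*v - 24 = (v - 2)*(v^2 - 7*v + 12) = (v - 3)*(v - 2)*(v - 4)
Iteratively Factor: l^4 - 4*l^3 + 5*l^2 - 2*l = (l)*(l^3 - 4*l^2 + 5*l - 2) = l*(l - 1)*(l^2 - 3*l + 2) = l*(l - 2)*(l - 1)*(l - 1)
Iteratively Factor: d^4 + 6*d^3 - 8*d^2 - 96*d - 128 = (d + 4)*(d^3 + 2*d^2 - 16*d - 32) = (d + 2)*(d + 4)*(d^2 - 16) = (d - 4)*(d + 2)*(d + 4)*(d + 4)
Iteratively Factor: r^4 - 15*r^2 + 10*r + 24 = (r - 2)*(r^3 + 2*r^2 - 11*r - 12) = (r - 2)*(r + 1)*(r^2 + r - 12) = (r - 2)*(r + 1)*(r + 4)*(r - 3)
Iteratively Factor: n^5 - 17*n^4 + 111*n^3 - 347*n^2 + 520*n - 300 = (n - 5)*(n^4 - 12*n^3 + 51*n^2 - 92*n + 60) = (n - 5)*(n - 3)*(n^3 - 9*n^2 + 24*n - 20) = (n - 5)^2*(n - 3)*(n^2 - 4*n + 4) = (n - 5)^2*(n - 3)*(n - 2)*(n - 2)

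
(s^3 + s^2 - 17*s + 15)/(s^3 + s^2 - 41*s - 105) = (s^2 - 4*s + 3)/(s^2 - 4*s - 21)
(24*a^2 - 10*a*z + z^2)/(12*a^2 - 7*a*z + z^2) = (-6*a + z)/(-3*a + z)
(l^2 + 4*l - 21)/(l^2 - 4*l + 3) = (l + 7)/(l - 1)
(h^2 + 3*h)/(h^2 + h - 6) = h/(h - 2)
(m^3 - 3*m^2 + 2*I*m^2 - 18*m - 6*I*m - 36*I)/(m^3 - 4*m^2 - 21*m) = (m^2 + 2*m*(-3 + I) - 12*I)/(m*(m - 7))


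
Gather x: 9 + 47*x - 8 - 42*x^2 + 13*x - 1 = -42*x^2 + 60*x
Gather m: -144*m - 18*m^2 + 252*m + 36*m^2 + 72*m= 18*m^2 + 180*m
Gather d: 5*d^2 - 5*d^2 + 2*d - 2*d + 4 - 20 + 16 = 0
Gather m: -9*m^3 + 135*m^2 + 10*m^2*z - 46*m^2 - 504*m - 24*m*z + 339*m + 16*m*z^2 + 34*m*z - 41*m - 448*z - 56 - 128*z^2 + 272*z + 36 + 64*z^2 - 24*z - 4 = -9*m^3 + m^2*(10*z + 89) + m*(16*z^2 + 10*z - 206) - 64*z^2 - 200*z - 24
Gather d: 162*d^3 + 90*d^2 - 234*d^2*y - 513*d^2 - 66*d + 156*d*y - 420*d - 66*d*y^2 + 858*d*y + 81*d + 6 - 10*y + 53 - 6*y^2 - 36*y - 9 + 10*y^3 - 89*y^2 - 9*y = 162*d^3 + d^2*(-234*y - 423) + d*(-66*y^2 + 1014*y - 405) + 10*y^3 - 95*y^2 - 55*y + 50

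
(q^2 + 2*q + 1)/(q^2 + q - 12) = (q^2 + 2*q + 1)/(q^2 + q - 12)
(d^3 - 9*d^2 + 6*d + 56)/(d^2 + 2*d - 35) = (d^3 - 9*d^2 + 6*d + 56)/(d^2 + 2*d - 35)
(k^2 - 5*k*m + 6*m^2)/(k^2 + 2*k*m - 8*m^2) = (k - 3*m)/(k + 4*m)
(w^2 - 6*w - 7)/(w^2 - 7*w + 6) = (w^2 - 6*w - 7)/(w^2 - 7*w + 6)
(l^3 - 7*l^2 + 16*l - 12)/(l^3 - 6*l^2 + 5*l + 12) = (l^2 - 4*l + 4)/(l^2 - 3*l - 4)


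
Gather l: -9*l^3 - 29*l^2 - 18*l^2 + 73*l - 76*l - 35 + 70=-9*l^3 - 47*l^2 - 3*l + 35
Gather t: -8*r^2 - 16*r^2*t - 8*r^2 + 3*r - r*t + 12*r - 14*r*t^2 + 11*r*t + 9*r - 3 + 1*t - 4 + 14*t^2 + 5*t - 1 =-16*r^2 + 24*r + t^2*(14 - 14*r) + t*(-16*r^2 + 10*r + 6) - 8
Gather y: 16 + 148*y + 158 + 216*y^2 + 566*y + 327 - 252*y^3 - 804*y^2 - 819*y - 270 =-252*y^3 - 588*y^2 - 105*y + 231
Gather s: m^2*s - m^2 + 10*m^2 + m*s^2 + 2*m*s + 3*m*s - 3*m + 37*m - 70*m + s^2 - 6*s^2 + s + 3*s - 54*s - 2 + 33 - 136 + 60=9*m^2 - 36*m + s^2*(m - 5) + s*(m^2 + 5*m - 50) - 45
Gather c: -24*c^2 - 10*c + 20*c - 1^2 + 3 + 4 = -24*c^2 + 10*c + 6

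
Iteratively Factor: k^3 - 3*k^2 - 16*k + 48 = (k - 3)*(k^2 - 16) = (k - 3)*(k + 4)*(k - 4)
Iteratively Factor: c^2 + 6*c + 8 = (c + 2)*(c + 4)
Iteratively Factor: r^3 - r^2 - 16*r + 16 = (r - 1)*(r^2 - 16) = (r - 4)*(r - 1)*(r + 4)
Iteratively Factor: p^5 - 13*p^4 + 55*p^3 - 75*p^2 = (p - 3)*(p^4 - 10*p^3 + 25*p^2) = (p - 5)*(p - 3)*(p^3 - 5*p^2) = p*(p - 5)*(p - 3)*(p^2 - 5*p) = p^2*(p - 5)*(p - 3)*(p - 5)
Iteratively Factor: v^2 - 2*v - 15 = (v + 3)*(v - 5)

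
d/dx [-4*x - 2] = -4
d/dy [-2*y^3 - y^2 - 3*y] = -6*y^2 - 2*y - 3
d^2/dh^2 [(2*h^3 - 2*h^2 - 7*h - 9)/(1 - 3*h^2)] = 2*(57*h^3 + 261*h^2 + 57*h + 29)/(27*h^6 - 27*h^4 + 9*h^2 - 1)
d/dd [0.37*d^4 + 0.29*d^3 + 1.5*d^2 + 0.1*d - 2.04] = 1.48*d^3 + 0.87*d^2 + 3.0*d + 0.1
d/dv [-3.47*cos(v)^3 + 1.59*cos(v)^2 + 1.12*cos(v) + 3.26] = (10.41*cos(v)^2 - 3.18*cos(v) - 1.12)*sin(v)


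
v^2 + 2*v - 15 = (v - 3)*(v + 5)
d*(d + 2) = d^2 + 2*d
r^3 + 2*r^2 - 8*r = r*(r - 2)*(r + 4)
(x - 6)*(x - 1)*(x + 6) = x^3 - x^2 - 36*x + 36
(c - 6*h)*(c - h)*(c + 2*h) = c^3 - 5*c^2*h - 8*c*h^2 + 12*h^3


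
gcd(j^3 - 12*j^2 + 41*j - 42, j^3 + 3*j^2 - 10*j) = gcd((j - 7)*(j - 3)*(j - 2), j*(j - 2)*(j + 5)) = j - 2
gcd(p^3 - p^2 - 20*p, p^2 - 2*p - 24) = p + 4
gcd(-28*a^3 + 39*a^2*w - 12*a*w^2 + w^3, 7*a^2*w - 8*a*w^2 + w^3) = 7*a^2 - 8*a*w + w^2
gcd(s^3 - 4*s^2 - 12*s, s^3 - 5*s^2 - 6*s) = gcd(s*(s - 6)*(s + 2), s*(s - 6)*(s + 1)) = s^2 - 6*s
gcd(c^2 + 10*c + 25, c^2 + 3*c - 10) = c + 5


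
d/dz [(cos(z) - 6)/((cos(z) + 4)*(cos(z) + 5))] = (cos(z)^2 - 12*cos(z) - 74)*sin(z)/((cos(z) + 4)^2*(cos(z) + 5)^2)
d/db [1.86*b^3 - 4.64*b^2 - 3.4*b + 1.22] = 5.58*b^2 - 9.28*b - 3.4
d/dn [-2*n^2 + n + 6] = 1 - 4*n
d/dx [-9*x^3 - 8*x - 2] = -27*x^2 - 8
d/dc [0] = 0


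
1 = 1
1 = 1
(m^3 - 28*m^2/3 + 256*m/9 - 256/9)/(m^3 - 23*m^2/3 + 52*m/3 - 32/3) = (m - 8/3)/(m - 1)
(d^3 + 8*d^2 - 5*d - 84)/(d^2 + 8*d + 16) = (d^2 + 4*d - 21)/(d + 4)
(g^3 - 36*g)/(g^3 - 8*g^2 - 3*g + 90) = g*(g + 6)/(g^2 - 2*g - 15)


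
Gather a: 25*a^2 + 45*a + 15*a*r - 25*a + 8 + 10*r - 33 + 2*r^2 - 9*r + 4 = 25*a^2 + a*(15*r + 20) + 2*r^2 + r - 21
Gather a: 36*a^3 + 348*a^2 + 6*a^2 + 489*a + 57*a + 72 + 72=36*a^3 + 354*a^2 + 546*a + 144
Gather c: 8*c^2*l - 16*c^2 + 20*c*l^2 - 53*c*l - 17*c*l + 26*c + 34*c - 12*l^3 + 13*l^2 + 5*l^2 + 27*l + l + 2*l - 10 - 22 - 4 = c^2*(8*l - 16) + c*(20*l^2 - 70*l + 60) - 12*l^3 + 18*l^2 + 30*l - 36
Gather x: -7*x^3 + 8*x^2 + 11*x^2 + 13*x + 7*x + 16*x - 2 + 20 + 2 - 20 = -7*x^3 + 19*x^2 + 36*x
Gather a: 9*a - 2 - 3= 9*a - 5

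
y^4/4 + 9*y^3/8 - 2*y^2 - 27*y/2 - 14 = (y/4 + 1)*(y - 7/2)*(y + 2)^2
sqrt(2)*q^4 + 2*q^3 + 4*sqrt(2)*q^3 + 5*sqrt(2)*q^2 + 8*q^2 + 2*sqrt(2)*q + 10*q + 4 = (q + 1)*(q + 2)*(q + sqrt(2))*(sqrt(2)*q + sqrt(2))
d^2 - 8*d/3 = d*(d - 8/3)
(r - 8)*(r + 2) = r^2 - 6*r - 16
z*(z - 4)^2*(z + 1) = z^4 - 7*z^3 + 8*z^2 + 16*z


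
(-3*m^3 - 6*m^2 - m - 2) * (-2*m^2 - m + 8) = 6*m^5 + 15*m^4 - 16*m^3 - 43*m^2 - 6*m - 16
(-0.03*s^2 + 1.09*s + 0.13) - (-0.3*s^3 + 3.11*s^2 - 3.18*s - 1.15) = 0.3*s^3 - 3.14*s^2 + 4.27*s + 1.28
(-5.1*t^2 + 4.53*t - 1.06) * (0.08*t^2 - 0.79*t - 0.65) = -0.408*t^4 + 4.3914*t^3 - 0.3485*t^2 - 2.1071*t + 0.689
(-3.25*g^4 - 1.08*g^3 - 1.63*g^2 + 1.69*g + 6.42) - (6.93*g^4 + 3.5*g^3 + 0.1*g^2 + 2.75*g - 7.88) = -10.18*g^4 - 4.58*g^3 - 1.73*g^2 - 1.06*g + 14.3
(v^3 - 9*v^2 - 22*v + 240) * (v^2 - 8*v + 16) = v^5 - 17*v^4 + 66*v^3 + 272*v^2 - 2272*v + 3840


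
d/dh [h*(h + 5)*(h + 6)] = 3*h^2 + 22*h + 30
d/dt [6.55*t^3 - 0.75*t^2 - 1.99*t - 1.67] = 19.65*t^2 - 1.5*t - 1.99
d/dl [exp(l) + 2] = exp(l)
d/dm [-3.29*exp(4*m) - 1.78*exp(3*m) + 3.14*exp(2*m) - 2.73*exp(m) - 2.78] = (-13.16*exp(3*m) - 5.34*exp(2*m) + 6.28*exp(m) - 2.73)*exp(m)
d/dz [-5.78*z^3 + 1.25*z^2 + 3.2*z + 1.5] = -17.34*z^2 + 2.5*z + 3.2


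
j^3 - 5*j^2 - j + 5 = (j - 5)*(j - 1)*(j + 1)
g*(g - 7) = g^2 - 7*g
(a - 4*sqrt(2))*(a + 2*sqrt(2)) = a^2 - 2*sqrt(2)*a - 16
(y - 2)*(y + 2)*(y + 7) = y^3 + 7*y^2 - 4*y - 28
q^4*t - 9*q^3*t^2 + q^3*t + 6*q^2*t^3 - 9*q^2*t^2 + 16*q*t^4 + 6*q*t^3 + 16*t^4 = (q - 8*t)*(q - 2*t)*(q + t)*(q*t + t)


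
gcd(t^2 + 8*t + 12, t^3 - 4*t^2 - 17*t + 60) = 1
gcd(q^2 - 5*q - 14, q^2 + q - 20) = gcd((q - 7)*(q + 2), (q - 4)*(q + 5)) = 1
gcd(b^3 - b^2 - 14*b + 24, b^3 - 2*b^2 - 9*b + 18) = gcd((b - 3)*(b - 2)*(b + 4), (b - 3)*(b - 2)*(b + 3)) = b^2 - 5*b + 6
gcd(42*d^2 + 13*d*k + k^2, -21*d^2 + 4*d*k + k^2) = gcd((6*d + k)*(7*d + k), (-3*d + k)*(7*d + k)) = 7*d + k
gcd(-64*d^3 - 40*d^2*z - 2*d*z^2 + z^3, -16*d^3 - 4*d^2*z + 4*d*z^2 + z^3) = 8*d^2 + 6*d*z + z^2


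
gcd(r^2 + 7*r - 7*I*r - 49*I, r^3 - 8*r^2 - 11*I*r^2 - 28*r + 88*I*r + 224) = r - 7*I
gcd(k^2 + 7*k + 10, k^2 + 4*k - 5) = k + 5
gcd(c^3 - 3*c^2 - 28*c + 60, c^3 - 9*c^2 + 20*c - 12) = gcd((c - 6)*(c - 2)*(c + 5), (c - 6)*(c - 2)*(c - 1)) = c^2 - 8*c + 12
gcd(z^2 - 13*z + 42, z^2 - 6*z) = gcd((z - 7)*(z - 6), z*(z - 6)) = z - 6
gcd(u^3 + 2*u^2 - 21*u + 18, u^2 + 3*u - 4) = u - 1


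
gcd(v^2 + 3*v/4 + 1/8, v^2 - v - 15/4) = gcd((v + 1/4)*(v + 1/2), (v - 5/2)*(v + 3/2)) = 1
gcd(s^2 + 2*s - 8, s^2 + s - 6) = s - 2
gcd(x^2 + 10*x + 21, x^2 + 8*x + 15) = x + 3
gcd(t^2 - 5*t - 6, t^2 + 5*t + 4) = t + 1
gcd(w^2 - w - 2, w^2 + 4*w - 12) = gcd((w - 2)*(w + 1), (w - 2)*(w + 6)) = w - 2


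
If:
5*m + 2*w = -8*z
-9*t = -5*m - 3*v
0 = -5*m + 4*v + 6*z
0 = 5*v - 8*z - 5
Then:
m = 62*z/25 + 4/5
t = 86*z/45 + 7/9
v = 8*z/5 + 1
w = -51*z/5 - 2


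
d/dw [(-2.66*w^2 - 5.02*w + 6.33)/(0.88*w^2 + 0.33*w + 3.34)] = (3.5398*w^2 - 28.9096*w - 18.8557)/(0.7744*w^4 + 0.5808*w^3 + 5.9873*w^2 + 2.2044*w + 11.1556)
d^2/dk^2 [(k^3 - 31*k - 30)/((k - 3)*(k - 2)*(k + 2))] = 6*(k^6 - 27*k^5 + 9*k^4 + 123*k^3 + 546*k^2 - 972*k - 1016)/(k^9 - 9*k^8 + 15*k^7 + 81*k^6 - 276*k^5 - 108*k^4 + 1232*k^3 - 720*k^2 - 1728*k + 1728)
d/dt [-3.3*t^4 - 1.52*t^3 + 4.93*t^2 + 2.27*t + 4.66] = -13.2*t^3 - 4.56*t^2 + 9.86*t + 2.27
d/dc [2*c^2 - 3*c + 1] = 4*c - 3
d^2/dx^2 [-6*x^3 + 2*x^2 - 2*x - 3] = 4 - 36*x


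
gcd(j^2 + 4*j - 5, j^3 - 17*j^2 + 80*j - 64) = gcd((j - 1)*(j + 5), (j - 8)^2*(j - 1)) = j - 1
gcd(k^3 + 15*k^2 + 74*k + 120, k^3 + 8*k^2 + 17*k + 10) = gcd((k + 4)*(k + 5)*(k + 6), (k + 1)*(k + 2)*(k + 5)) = k + 5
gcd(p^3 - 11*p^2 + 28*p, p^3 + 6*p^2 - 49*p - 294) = p - 7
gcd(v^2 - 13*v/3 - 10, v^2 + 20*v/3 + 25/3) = v + 5/3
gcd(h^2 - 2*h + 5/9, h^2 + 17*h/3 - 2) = h - 1/3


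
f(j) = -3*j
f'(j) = -3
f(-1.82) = 5.46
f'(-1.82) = -3.00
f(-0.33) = 0.99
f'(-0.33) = -3.00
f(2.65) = -7.95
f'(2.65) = -3.00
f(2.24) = -6.72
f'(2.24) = -3.00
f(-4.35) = 13.05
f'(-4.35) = -3.00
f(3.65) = -10.95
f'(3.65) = -3.00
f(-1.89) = 5.67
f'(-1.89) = -3.00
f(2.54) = -7.62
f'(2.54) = -3.00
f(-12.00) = 36.00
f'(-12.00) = -3.00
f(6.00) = -18.00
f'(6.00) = -3.00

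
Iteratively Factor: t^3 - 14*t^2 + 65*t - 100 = (t - 5)*(t^2 - 9*t + 20) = (t - 5)*(t - 4)*(t - 5)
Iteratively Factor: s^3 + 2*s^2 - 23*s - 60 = (s + 3)*(s^2 - s - 20) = (s - 5)*(s + 3)*(s + 4)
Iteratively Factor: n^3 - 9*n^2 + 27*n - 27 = (n - 3)*(n^2 - 6*n + 9) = (n - 3)^2*(n - 3)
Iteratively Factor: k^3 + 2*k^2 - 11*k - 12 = (k - 3)*(k^2 + 5*k + 4) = (k - 3)*(k + 4)*(k + 1)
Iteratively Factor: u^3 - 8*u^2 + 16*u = (u)*(u^2 - 8*u + 16) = u*(u - 4)*(u - 4)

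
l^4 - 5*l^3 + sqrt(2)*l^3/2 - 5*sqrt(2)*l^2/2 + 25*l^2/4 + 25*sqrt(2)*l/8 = l*(l - 5/2)^2*(l + sqrt(2)/2)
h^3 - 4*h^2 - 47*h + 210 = (h - 6)*(h - 5)*(h + 7)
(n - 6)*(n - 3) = n^2 - 9*n + 18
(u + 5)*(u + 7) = u^2 + 12*u + 35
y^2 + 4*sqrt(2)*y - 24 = (y - 2*sqrt(2))*(y + 6*sqrt(2))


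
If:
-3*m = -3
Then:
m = 1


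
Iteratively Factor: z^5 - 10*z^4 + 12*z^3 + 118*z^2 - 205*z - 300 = (z - 5)*(z^4 - 5*z^3 - 13*z^2 + 53*z + 60) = (z - 5)^2*(z^3 - 13*z - 12) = (z - 5)^2*(z + 1)*(z^2 - z - 12) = (z - 5)^2*(z - 4)*(z + 1)*(z + 3)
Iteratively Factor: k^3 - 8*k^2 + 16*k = (k)*(k^2 - 8*k + 16) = k*(k - 4)*(k - 4)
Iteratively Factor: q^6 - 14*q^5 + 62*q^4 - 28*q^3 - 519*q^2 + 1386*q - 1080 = (q - 2)*(q^5 - 12*q^4 + 38*q^3 + 48*q^2 - 423*q + 540) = (q - 2)*(q + 3)*(q^4 - 15*q^3 + 83*q^2 - 201*q + 180) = (q - 3)*(q - 2)*(q + 3)*(q^3 - 12*q^2 + 47*q - 60) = (q - 3)^2*(q - 2)*(q + 3)*(q^2 - 9*q + 20) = (q - 4)*(q - 3)^2*(q - 2)*(q + 3)*(q - 5)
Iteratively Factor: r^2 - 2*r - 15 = (r + 3)*(r - 5)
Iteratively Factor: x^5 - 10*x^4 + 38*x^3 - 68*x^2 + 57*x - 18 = (x - 1)*(x^4 - 9*x^3 + 29*x^2 - 39*x + 18) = (x - 2)*(x - 1)*(x^3 - 7*x^2 + 15*x - 9) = (x - 2)*(x - 1)^2*(x^2 - 6*x + 9) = (x - 3)*(x - 2)*(x - 1)^2*(x - 3)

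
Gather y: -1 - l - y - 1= -l - y - 2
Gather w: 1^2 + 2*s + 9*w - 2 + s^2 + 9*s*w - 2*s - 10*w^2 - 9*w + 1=s^2 + 9*s*w - 10*w^2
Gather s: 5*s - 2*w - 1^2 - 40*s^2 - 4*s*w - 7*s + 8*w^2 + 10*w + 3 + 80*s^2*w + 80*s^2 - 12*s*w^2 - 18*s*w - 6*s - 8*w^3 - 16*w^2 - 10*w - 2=s^2*(80*w + 40) + s*(-12*w^2 - 22*w - 8) - 8*w^3 - 8*w^2 - 2*w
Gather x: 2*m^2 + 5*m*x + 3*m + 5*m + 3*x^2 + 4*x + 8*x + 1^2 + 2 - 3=2*m^2 + 8*m + 3*x^2 + x*(5*m + 12)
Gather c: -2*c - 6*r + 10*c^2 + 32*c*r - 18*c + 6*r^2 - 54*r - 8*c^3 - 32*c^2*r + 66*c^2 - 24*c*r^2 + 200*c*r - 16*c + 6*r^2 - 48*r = -8*c^3 + c^2*(76 - 32*r) + c*(-24*r^2 + 232*r - 36) + 12*r^2 - 108*r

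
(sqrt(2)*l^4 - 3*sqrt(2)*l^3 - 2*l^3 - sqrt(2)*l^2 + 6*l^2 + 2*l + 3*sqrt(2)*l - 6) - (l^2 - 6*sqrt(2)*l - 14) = sqrt(2)*l^4 - 3*sqrt(2)*l^3 - 2*l^3 - sqrt(2)*l^2 + 5*l^2 + 2*l + 9*sqrt(2)*l + 8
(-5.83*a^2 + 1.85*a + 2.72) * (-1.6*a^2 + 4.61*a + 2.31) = 9.328*a^4 - 29.8363*a^3 - 9.2908*a^2 + 16.8127*a + 6.2832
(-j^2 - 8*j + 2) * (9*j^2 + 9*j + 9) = -9*j^4 - 81*j^3 - 63*j^2 - 54*j + 18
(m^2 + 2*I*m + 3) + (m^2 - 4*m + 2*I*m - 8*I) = 2*m^2 - 4*m + 4*I*m + 3 - 8*I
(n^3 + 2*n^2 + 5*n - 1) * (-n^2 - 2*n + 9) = -n^5 - 4*n^4 + 9*n^2 + 47*n - 9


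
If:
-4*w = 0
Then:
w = 0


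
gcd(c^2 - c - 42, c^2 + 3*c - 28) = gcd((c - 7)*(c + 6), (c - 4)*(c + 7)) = 1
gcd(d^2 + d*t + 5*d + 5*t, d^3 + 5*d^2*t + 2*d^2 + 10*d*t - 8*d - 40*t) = 1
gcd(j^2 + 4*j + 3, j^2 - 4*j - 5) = j + 1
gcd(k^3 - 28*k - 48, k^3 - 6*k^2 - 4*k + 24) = k^2 - 4*k - 12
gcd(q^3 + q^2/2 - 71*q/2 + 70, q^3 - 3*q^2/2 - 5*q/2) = q - 5/2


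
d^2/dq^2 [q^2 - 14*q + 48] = 2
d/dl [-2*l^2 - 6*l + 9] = -4*l - 6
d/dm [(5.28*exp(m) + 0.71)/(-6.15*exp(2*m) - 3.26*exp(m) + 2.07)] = (32.472*exp(2*m) + 8.733*exp(m) + 13.2442)*exp(m)/(37.8225*exp(4*m) + 40.098*exp(3*m) - 14.8334*exp(2*m) - 13.4964*exp(m) + 4.2849)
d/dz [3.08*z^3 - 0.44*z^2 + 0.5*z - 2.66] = 9.24*z^2 - 0.88*z + 0.5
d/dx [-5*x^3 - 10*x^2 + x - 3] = -15*x^2 - 20*x + 1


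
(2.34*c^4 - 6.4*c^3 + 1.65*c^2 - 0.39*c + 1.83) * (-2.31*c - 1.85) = -5.4054*c^5 + 10.455*c^4 + 8.0285*c^3 - 2.1516*c^2 - 3.5058*c - 3.3855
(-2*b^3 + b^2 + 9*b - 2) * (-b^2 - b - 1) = 2*b^5 + b^4 - 8*b^3 - 8*b^2 - 7*b + 2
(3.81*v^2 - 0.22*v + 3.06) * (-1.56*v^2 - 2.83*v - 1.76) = -5.9436*v^4 - 10.4391*v^3 - 10.8566*v^2 - 8.2726*v - 5.3856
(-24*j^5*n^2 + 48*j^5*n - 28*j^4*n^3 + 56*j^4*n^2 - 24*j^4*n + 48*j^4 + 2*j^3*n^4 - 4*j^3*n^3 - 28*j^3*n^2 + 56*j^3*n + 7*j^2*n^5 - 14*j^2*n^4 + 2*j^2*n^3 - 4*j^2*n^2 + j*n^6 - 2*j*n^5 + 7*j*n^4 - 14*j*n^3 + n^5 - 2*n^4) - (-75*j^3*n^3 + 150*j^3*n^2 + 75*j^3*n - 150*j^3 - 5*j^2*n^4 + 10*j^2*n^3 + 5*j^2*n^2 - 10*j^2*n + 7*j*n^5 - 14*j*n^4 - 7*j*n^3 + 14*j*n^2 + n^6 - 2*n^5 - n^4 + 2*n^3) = -24*j^5*n^2 + 48*j^5*n - 28*j^4*n^3 + 56*j^4*n^2 - 24*j^4*n + 48*j^4 + 2*j^3*n^4 + 71*j^3*n^3 - 178*j^3*n^2 - 19*j^3*n + 150*j^3 + 7*j^2*n^5 - 9*j^2*n^4 - 8*j^2*n^3 - 9*j^2*n^2 + 10*j^2*n + j*n^6 - 9*j*n^5 + 21*j*n^4 - 7*j*n^3 - 14*j*n^2 - n^6 + 3*n^5 - n^4 - 2*n^3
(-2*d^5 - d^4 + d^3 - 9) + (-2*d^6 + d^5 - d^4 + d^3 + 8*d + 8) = -2*d^6 - d^5 - 2*d^4 + 2*d^3 + 8*d - 1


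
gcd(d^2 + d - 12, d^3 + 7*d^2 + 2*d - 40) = d + 4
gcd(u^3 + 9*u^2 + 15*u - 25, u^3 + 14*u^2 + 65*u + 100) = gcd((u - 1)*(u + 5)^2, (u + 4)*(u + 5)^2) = u^2 + 10*u + 25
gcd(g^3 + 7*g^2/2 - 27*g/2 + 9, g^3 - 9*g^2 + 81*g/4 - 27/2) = g - 3/2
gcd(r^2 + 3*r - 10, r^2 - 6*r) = 1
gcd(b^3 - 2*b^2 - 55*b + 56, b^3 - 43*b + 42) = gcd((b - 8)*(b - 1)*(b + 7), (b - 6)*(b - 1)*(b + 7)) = b^2 + 6*b - 7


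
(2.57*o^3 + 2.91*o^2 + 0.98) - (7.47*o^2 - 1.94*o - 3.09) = 2.57*o^3 - 4.56*o^2 + 1.94*o + 4.07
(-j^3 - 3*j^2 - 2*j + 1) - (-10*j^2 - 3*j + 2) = -j^3 + 7*j^2 + j - 1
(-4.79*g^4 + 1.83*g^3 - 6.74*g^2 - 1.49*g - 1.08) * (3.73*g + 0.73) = -17.8667*g^5 + 3.3292*g^4 - 23.8043*g^3 - 10.4779*g^2 - 5.1161*g - 0.7884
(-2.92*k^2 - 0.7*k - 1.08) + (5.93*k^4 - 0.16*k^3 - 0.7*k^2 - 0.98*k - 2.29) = 5.93*k^4 - 0.16*k^3 - 3.62*k^2 - 1.68*k - 3.37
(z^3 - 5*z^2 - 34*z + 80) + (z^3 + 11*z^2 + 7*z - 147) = 2*z^3 + 6*z^2 - 27*z - 67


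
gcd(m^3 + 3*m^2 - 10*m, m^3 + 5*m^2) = m^2 + 5*m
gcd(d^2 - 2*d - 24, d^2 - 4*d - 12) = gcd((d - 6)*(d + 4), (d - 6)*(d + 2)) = d - 6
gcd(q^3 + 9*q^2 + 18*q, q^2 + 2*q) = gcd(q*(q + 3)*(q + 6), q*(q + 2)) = q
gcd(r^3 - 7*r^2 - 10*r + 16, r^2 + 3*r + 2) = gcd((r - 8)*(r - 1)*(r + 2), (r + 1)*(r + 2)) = r + 2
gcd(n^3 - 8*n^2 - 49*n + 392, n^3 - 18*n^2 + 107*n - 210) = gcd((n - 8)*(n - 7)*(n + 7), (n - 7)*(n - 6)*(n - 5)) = n - 7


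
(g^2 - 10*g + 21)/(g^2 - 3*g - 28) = (g - 3)/(g + 4)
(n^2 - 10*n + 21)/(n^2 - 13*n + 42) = (n - 3)/(n - 6)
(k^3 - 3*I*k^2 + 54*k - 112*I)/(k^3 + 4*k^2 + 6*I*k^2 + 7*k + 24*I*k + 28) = (k^2 - 10*I*k - 16)/(k^2 + k*(4 - I) - 4*I)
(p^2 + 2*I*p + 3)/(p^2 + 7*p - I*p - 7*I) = (p + 3*I)/(p + 7)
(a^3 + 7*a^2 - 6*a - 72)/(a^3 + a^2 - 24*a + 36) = (a + 4)/(a - 2)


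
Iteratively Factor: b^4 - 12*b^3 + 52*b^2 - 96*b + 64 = (b - 2)*(b^3 - 10*b^2 + 32*b - 32) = (b - 4)*(b - 2)*(b^2 - 6*b + 8) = (b - 4)*(b - 2)^2*(b - 4)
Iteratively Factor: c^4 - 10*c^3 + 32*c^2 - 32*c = (c - 4)*(c^3 - 6*c^2 + 8*c) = (c - 4)^2*(c^2 - 2*c) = (c - 4)^2*(c - 2)*(c)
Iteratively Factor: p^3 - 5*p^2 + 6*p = (p)*(p^2 - 5*p + 6) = p*(p - 2)*(p - 3)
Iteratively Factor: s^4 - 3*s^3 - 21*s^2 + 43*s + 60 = (s + 1)*(s^3 - 4*s^2 - 17*s + 60) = (s - 5)*(s + 1)*(s^2 + s - 12) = (s - 5)*(s - 3)*(s + 1)*(s + 4)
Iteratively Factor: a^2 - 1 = (a - 1)*(a + 1)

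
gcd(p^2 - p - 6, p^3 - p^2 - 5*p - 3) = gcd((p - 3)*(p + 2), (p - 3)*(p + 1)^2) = p - 3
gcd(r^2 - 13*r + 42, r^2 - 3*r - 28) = r - 7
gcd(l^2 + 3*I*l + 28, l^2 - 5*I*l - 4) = l - 4*I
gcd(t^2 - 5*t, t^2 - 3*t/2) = t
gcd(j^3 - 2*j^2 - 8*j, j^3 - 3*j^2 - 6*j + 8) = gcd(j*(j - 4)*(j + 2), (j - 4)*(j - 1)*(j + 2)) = j^2 - 2*j - 8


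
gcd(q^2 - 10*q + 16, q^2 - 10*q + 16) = q^2 - 10*q + 16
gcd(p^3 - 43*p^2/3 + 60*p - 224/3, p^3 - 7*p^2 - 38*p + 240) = p - 8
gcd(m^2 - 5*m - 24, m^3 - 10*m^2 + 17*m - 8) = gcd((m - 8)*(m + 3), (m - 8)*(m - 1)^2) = m - 8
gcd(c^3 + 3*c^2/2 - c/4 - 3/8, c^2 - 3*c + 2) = 1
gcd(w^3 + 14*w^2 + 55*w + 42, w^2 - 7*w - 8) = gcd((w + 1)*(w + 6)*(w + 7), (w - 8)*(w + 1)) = w + 1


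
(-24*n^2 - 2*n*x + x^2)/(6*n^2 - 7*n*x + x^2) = (4*n + x)/(-n + x)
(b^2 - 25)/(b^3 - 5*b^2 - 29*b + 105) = (b - 5)/(b^2 - 10*b + 21)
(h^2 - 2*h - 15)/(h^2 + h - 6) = (h - 5)/(h - 2)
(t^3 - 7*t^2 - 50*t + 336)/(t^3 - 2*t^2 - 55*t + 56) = (t - 6)/(t - 1)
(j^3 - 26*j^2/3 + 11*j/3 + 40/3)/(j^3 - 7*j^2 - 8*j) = (j - 5/3)/j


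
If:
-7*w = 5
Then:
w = -5/7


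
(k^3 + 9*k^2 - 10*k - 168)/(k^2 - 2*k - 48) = (k^2 + 3*k - 28)/(k - 8)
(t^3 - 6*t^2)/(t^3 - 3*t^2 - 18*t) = t/(t + 3)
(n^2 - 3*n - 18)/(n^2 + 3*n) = (n - 6)/n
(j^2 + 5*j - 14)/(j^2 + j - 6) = (j + 7)/(j + 3)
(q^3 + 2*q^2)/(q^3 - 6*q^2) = (q + 2)/(q - 6)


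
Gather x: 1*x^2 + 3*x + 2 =x^2 + 3*x + 2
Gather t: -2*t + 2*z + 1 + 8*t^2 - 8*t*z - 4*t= 8*t^2 + t*(-8*z - 6) + 2*z + 1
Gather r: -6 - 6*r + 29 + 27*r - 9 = 21*r + 14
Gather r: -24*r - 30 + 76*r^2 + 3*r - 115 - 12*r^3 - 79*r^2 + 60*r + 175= -12*r^3 - 3*r^2 + 39*r + 30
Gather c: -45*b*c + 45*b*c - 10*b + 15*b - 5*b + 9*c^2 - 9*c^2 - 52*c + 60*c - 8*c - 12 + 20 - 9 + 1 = 0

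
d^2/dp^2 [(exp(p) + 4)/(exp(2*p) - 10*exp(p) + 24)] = (exp(4*p) + 26*exp(3*p) - 264*exp(2*p) + 256*exp(p) + 1536)*exp(p)/(exp(6*p) - 30*exp(5*p) + 372*exp(4*p) - 2440*exp(3*p) + 8928*exp(2*p) - 17280*exp(p) + 13824)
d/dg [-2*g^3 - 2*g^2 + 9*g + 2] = -6*g^2 - 4*g + 9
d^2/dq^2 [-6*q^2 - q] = -12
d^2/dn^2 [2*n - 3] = 0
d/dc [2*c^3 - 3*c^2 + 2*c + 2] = 6*c^2 - 6*c + 2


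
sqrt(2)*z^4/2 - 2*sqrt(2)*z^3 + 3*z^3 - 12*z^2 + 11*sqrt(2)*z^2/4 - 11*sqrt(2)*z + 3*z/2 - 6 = (z - 4)*(z + sqrt(2)/2)*(z + 3*sqrt(2)/2)*(sqrt(2)*z/2 + 1)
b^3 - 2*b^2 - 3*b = b*(b - 3)*(b + 1)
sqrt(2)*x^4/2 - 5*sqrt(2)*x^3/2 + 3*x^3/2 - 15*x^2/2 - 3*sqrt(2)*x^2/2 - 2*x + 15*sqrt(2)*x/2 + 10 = (x - 5)*(x - sqrt(2))*(x + 2*sqrt(2))*(sqrt(2)*x/2 + 1/2)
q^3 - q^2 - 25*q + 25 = (q - 5)*(q - 1)*(q + 5)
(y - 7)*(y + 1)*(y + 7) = y^3 + y^2 - 49*y - 49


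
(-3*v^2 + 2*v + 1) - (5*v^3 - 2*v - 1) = -5*v^3 - 3*v^2 + 4*v + 2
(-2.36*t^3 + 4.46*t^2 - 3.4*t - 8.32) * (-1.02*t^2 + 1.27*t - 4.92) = 2.4072*t^5 - 7.5464*t^4 + 20.7434*t^3 - 17.7748*t^2 + 6.1616*t + 40.9344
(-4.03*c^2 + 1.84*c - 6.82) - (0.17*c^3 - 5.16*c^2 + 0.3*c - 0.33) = -0.17*c^3 + 1.13*c^2 + 1.54*c - 6.49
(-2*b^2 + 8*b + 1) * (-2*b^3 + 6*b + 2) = 4*b^5 - 16*b^4 - 14*b^3 + 44*b^2 + 22*b + 2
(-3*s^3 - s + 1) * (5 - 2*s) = 6*s^4 - 15*s^3 + 2*s^2 - 7*s + 5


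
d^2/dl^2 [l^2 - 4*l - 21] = 2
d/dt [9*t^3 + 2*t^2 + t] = 27*t^2 + 4*t + 1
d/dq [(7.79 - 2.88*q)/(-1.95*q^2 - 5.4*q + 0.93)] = (-5.616*q^2 + 30.381*q + 39.3876)/(3.8025*q^4 + 21.06*q^3 + 25.533*q^2 - 10.044*q + 0.8649)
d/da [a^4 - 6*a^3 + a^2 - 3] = 2*a*(2*a^2 - 9*a + 1)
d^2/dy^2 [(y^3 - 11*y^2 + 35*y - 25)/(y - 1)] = 2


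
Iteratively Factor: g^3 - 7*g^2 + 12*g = (g - 4)*(g^2 - 3*g) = (g - 4)*(g - 3)*(g)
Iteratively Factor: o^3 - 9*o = (o)*(o^2 - 9) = o*(o + 3)*(o - 3)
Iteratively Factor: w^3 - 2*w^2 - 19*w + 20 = (w - 1)*(w^2 - w - 20) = (w - 1)*(w + 4)*(w - 5)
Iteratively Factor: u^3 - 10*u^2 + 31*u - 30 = (u - 5)*(u^2 - 5*u + 6) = (u - 5)*(u - 3)*(u - 2)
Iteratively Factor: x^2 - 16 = (x - 4)*(x + 4)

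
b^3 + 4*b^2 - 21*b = b*(b - 3)*(b + 7)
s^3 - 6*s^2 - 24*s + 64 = (s - 8)*(s - 2)*(s + 4)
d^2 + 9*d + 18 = (d + 3)*(d + 6)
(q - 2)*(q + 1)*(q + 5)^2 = q^4 + 9*q^3 + 13*q^2 - 45*q - 50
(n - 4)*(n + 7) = n^2 + 3*n - 28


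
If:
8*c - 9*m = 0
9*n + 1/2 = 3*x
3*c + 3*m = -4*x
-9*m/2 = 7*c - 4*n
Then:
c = -1/58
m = -4/261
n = -11/232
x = 17/696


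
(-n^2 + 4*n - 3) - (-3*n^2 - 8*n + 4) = 2*n^2 + 12*n - 7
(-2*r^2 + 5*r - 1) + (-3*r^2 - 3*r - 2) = -5*r^2 + 2*r - 3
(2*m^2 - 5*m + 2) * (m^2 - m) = 2*m^4 - 7*m^3 + 7*m^2 - 2*m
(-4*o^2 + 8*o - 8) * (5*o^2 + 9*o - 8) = -20*o^4 + 4*o^3 + 64*o^2 - 136*o + 64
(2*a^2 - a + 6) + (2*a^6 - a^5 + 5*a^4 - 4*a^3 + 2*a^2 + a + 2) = 2*a^6 - a^5 + 5*a^4 - 4*a^3 + 4*a^2 + 8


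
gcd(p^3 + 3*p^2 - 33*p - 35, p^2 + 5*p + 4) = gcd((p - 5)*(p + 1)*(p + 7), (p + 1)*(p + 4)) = p + 1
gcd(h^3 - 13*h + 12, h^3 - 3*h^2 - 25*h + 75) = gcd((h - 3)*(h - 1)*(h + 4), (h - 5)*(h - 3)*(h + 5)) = h - 3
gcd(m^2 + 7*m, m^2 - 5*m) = m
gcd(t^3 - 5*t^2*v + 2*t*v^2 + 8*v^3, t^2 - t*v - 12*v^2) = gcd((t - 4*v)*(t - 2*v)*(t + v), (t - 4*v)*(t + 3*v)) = t - 4*v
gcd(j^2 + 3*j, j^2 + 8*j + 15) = j + 3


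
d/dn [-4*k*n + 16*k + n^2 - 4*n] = -4*k + 2*n - 4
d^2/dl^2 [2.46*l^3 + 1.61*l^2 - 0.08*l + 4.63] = 14.76*l + 3.22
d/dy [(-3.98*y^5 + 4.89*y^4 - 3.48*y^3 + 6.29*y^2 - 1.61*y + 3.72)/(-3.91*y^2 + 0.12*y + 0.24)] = (46.6854*y^6 - 40.1502*y^5 + 10.5912*y^4 + 3.8592*y^3 - 8.0459*y^2 + 32.1096*y - 0.8328)/(15.2881*y^4 - 0.9384*y^3 - 1.8624*y^2 + 0.0576*y + 0.0576)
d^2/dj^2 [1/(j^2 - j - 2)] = 2*(j^2 - j - (2*j - 1)^2 - 2)/(-j^2 + j + 2)^3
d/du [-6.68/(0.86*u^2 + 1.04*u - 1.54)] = (11.4896*u + 6.9472)/(0.86*u^2 + 1.04*u - 1.54)^2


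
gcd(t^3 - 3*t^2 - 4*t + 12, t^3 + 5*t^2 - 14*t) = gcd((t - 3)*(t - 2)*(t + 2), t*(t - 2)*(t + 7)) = t - 2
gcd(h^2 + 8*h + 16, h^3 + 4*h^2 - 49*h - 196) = h + 4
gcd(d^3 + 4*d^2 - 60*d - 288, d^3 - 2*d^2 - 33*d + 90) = d + 6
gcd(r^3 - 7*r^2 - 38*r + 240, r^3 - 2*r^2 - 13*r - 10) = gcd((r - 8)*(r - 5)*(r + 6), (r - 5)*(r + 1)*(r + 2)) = r - 5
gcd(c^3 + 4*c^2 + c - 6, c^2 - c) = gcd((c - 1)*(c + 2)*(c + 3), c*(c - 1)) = c - 1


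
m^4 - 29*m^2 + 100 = (m - 5)*(m - 2)*(m + 2)*(m + 5)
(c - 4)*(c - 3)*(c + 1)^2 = c^4 - 5*c^3 - c^2 + 17*c + 12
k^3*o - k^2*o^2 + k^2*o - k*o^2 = k*(k - o)*(k*o + o)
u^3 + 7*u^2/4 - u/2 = u*(u - 1/4)*(u + 2)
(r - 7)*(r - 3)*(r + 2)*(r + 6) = r^4 - 2*r^3 - 47*r^2 + 48*r + 252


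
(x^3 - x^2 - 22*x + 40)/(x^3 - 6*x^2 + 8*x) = (x + 5)/x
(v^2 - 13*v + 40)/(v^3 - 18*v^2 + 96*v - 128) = (v - 5)/(v^2 - 10*v + 16)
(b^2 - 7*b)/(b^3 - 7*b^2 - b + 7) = b/(b^2 - 1)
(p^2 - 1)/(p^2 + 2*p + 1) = (p - 1)/(p + 1)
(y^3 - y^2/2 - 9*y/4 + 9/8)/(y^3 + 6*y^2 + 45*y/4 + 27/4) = (4*y^2 - 8*y + 3)/(2*(2*y^2 + 9*y + 9))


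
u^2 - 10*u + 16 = (u - 8)*(u - 2)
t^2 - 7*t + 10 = (t - 5)*(t - 2)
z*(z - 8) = z^2 - 8*z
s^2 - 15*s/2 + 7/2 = (s - 7)*(s - 1/2)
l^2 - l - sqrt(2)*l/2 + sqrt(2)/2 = (l - 1)*(l - sqrt(2)/2)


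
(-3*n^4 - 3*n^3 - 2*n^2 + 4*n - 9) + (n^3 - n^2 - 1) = -3*n^4 - 2*n^3 - 3*n^2 + 4*n - 10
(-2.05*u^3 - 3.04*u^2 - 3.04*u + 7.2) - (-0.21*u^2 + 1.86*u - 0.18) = -2.05*u^3 - 2.83*u^2 - 4.9*u + 7.38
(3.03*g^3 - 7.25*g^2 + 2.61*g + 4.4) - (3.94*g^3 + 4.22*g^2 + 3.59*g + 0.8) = -0.91*g^3 - 11.47*g^2 - 0.98*g + 3.6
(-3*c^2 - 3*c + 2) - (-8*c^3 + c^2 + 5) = 8*c^3 - 4*c^2 - 3*c - 3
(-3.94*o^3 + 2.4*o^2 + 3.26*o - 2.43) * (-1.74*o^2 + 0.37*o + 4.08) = 6.8556*o^5 - 5.6338*o^4 - 20.8596*o^3 + 15.2264*o^2 + 12.4017*o - 9.9144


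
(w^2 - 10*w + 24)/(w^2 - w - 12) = (w - 6)/(w + 3)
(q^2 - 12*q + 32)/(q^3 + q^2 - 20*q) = (q - 8)/(q*(q + 5))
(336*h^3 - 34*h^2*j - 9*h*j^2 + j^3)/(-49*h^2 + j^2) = (-48*h^2 - 2*h*j + j^2)/(7*h + j)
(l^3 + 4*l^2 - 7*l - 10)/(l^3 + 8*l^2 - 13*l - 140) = (l^2 - l - 2)/(l^2 + 3*l - 28)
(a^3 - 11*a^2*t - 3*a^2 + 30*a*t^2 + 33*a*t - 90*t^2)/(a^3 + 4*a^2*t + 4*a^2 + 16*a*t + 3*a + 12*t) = (a^3 - 11*a^2*t - 3*a^2 + 30*a*t^2 + 33*a*t - 90*t^2)/(a^3 + 4*a^2*t + 4*a^2 + 16*a*t + 3*a + 12*t)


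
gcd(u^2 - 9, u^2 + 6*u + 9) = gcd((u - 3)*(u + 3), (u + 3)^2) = u + 3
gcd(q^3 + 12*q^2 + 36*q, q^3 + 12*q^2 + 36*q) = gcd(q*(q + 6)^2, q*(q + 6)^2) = q^3 + 12*q^2 + 36*q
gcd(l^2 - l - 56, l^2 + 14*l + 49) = l + 7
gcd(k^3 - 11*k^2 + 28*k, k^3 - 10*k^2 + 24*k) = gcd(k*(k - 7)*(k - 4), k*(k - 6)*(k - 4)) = k^2 - 4*k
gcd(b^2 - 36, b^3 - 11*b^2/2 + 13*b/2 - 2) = 1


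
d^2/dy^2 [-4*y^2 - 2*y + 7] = -8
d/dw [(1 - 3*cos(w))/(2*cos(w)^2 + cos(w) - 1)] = (6*sin(w)^2 + 4*cos(w) - 8)*sin(w)/(cos(w) + cos(2*w))^2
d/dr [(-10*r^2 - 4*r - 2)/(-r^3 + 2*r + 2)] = 2*(2*(-5*r - 1)*(-r^3 + 2*r + 2) - (3*r^2 - 2)*(5*r^2 + 2*r + 1))/(-r^3 + 2*r + 2)^2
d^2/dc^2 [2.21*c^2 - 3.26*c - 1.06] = 4.42000000000000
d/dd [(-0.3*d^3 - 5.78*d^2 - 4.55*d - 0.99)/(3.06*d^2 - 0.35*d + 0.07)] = (-0.918*d^4 + 0.210000000000001*d^3 + 15.883*d^2 + 5.2496*d - 0.665)/(9.3636*d^4 - 2.142*d^3 + 0.5509*d^2 - 0.049*d + 0.0049)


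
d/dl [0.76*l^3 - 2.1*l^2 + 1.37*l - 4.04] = 2.28*l^2 - 4.2*l + 1.37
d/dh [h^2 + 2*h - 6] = 2*h + 2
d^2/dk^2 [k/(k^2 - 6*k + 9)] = 2*(k + 6)/(k^4 - 12*k^3 + 54*k^2 - 108*k + 81)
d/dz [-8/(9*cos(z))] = -8*sin(z)/(9*cos(z)^2)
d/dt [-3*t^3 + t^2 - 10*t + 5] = -9*t^2 + 2*t - 10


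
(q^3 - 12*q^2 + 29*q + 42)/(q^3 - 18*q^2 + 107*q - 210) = (q + 1)/(q - 5)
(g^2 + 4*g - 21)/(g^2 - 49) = (g - 3)/(g - 7)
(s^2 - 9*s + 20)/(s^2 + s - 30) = (s - 4)/(s + 6)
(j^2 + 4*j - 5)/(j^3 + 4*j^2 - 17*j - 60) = (j - 1)/(j^2 - j - 12)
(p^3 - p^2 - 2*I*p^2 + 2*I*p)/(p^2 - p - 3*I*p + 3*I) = p*(p - 2*I)/(p - 3*I)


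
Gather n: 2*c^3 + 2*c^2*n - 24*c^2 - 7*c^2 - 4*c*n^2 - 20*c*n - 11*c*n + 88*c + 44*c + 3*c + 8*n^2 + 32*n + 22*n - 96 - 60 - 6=2*c^3 - 31*c^2 + 135*c + n^2*(8 - 4*c) + n*(2*c^2 - 31*c + 54) - 162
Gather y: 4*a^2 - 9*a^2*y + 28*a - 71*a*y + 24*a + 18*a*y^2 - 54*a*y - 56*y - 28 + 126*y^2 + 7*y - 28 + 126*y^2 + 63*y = 4*a^2 + 52*a + y^2*(18*a + 252) + y*(-9*a^2 - 125*a + 14) - 56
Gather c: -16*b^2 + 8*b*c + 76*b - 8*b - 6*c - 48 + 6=-16*b^2 + 68*b + c*(8*b - 6) - 42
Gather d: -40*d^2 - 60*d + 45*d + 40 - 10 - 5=-40*d^2 - 15*d + 25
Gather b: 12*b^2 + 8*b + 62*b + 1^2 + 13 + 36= 12*b^2 + 70*b + 50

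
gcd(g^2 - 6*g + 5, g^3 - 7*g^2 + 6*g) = g - 1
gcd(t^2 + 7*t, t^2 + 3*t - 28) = t + 7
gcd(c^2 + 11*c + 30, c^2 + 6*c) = c + 6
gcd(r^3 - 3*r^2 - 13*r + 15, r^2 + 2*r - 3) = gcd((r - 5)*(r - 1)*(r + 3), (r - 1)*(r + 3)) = r^2 + 2*r - 3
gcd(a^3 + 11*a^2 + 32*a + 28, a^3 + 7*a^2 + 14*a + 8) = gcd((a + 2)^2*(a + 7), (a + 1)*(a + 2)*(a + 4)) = a + 2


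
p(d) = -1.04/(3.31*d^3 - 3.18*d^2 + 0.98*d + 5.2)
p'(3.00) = 0.02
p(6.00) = -0.00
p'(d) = -1.04*(-9.93*d^2 + 6.36*d - 0.98)/(3.31*d^3 - 3.18*d^2 + 0.98*d + 5.2)^2 = (10.3272*d^2 - 6.6144*d + 1.0192)/(3.31*d^3 - 3.18*d^2 + 0.98*d + 5.2)^2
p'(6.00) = 0.00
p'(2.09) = 0.06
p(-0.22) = -0.22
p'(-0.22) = 0.13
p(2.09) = -0.04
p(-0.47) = -0.28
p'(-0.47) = 0.47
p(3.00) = -0.02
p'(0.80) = 0.07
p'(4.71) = 0.00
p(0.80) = -0.18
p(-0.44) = -0.27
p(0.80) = -0.18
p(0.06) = -0.20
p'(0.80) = 0.07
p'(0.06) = 0.02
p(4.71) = -0.00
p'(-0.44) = 0.40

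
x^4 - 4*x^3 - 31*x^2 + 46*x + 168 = (x - 7)*(x - 3)*(x + 2)*(x + 4)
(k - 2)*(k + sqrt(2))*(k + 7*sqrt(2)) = k^3 - 2*k^2 + 8*sqrt(2)*k^2 - 16*sqrt(2)*k + 14*k - 28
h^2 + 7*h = h*(h + 7)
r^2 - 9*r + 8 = (r - 8)*(r - 1)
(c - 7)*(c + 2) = c^2 - 5*c - 14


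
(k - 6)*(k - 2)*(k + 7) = k^3 - k^2 - 44*k + 84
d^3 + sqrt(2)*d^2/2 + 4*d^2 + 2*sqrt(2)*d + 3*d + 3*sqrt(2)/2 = (d + 1)*(d + 3)*(d + sqrt(2)/2)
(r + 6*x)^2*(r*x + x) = r^3*x + 12*r^2*x^2 + r^2*x + 36*r*x^3 + 12*r*x^2 + 36*x^3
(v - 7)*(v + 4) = v^2 - 3*v - 28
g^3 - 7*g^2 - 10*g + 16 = (g - 8)*(g - 1)*(g + 2)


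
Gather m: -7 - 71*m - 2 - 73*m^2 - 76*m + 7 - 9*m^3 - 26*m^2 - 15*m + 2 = -9*m^3 - 99*m^2 - 162*m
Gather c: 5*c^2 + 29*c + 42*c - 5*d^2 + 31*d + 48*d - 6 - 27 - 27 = 5*c^2 + 71*c - 5*d^2 + 79*d - 60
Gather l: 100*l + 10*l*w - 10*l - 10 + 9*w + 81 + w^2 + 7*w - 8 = l*(10*w + 90) + w^2 + 16*w + 63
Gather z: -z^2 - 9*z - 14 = -z^2 - 9*z - 14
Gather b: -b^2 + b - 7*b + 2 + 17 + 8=-b^2 - 6*b + 27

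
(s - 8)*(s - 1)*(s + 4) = s^3 - 5*s^2 - 28*s + 32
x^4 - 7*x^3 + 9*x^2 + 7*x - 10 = (x - 5)*(x - 2)*(x - 1)*(x + 1)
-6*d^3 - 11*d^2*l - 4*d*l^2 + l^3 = (-6*d + l)*(d + l)^2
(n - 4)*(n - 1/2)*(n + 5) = n^3 + n^2/2 - 41*n/2 + 10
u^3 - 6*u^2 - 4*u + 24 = (u - 6)*(u - 2)*(u + 2)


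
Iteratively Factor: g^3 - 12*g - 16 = (g + 2)*(g^2 - 2*g - 8) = (g + 2)^2*(g - 4)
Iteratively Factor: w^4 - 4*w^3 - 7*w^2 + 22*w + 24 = (w - 4)*(w^3 - 7*w - 6) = (w - 4)*(w - 3)*(w^2 + 3*w + 2) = (w - 4)*(w - 3)*(w + 2)*(w + 1)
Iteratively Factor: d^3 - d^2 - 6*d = (d - 3)*(d^2 + 2*d) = (d - 3)*(d + 2)*(d)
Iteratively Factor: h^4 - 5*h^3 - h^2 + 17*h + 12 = (h + 1)*(h^3 - 6*h^2 + 5*h + 12) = (h - 3)*(h + 1)*(h^2 - 3*h - 4) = (h - 4)*(h - 3)*(h + 1)*(h + 1)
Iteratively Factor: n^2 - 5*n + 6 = (n - 2)*(n - 3)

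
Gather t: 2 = 2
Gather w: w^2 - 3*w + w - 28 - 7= w^2 - 2*w - 35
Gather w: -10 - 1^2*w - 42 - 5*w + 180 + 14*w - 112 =8*w + 16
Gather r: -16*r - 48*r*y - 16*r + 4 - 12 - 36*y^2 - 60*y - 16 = r*(-48*y - 32) - 36*y^2 - 60*y - 24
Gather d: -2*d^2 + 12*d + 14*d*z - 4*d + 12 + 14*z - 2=-2*d^2 + d*(14*z + 8) + 14*z + 10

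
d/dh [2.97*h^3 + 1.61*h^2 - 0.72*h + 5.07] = 8.91*h^2 + 3.22*h - 0.72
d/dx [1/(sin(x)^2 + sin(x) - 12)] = -(2*sin(x) + 1)*cos(x)/(sin(x)^2 + sin(x) - 12)^2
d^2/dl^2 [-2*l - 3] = 0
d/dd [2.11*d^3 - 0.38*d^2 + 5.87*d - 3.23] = 6.33*d^2 - 0.76*d + 5.87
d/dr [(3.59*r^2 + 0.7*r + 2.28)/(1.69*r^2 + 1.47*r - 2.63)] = (4.0943*r^2 - 26.5898*r - 5.1926)/(2.8561*r^4 + 4.9686*r^3 - 6.7285*r^2 - 7.7322*r + 6.9169)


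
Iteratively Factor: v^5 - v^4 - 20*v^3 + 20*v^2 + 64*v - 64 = (v + 2)*(v^4 - 3*v^3 - 14*v^2 + 48*v - 32) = (v - 2)*(v + 2)*(v^3 - v^2 - 16*v + 16) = (v - 2)*(v - 1)*(v + 2)*(v^2 - 16) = (v - 4)*(v - 2)*(v - 1)*(v + 2)*(v + 4)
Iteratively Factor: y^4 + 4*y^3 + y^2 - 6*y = (y - 1)*(y^3 + 5*y^2 + 6*y) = (y - 1)*(y + 2)*(y^2 + 3*y) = (y - 1)*(y + 2)*(y + 3)*(y)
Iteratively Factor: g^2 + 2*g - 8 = (g - 2)*(g + 4)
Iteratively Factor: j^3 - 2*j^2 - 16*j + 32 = (j - 2)*(j^2 - 16) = (j - 4)*(j - 2)*(j + 4)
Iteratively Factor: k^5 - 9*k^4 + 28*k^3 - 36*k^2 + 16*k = (k - 4)*(k^4 - 5*k^3 + 8*k^2 - 4*k) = k*(k - 4)*(k^3 - 5*k^2 + 8*k - 4) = k*(k - 4)*(k - 2)*(k^2 - 3*k + 2) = k*(k - 4)*(k - 2)^2*(k - 1)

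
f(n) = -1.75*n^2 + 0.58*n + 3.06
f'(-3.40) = 12.48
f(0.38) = 3.03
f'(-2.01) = 7.62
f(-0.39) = 2.57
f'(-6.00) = 21.58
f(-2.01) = -5.18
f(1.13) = 1.48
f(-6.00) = -63.42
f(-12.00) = -255.90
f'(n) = 0.58 - 3.5*n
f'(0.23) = -0.22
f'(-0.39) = 1.94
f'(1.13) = -3.38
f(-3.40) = -19.14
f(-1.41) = -1.24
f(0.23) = 3.10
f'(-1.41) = 5.52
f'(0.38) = -0.75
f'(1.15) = -3.44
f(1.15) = 1.41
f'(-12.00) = 42.58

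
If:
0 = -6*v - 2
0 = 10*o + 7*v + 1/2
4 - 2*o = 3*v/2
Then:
No Solution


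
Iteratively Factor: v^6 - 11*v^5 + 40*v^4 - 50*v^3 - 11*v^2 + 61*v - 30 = (v - 5)*(v^5 - 6*v^4 + 10*v^3 - 11*v + 6) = (v - 5)*(v - 3)*(v^4 - 3*v^3 + v^2 + 3*v - 2) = (v - 5)*(v - 3)*(v - 1)*(v^3 - 2*v^2 - v + 2) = (v - 5)*(v - 3)*(v - 1)*(v + 1)*(v^2 - 3*v + 2) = (v - 5)*(v - 3)*(v - 2)*(v - 1)*(v + 1)*(v - 1)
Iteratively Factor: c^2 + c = (c)*(c + 1)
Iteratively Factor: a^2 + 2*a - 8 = (a - 2)*(a + 4)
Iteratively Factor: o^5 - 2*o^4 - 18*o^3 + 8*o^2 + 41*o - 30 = (o + 2)*(o^4 - 4*o^3 - 10*o^2 + 28*o - 15) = (o - 5)*(o + 2)*(o^3 + o^2 - 5*o + 3) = (o - 5)*(o + 2)*(o + 3)*(o^2 - 2*o + 1) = (o - 5)*(o - 1)*(o + 2)*(o + 3)*(o - 1)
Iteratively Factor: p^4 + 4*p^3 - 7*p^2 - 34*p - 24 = (p + 2)*(p^3 + 2*p^2 - 11*p - 12) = (p + 2)*(p + 4)*(p^2 - 2*p - 3) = (p + 1)*(p + 2)*(p + 4)*(p - 3)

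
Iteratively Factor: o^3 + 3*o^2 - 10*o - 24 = (o - 3)*(o^2 + 6*o + 8) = (o - 3)*(o + 4)*(o + 2)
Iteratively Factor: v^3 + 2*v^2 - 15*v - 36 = (v + 3)*(v^2 - v - 12) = (v + 3)^2*(v - 4)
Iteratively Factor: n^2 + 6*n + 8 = (n + 2)*(n + 4)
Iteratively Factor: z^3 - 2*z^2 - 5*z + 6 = (z + 2)*(z^2 - 4*z + 3) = (z - 1)*(z + 2)*(z - 3)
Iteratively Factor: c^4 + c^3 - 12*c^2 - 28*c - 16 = (c - 4)*(c^3 + 5*c^2 + 8*c + 4) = (c - 4)*(c + 1)*(c^2 + 4*c + 4) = (c - 4)*(c + 1)*(c + 2)*(c + 2)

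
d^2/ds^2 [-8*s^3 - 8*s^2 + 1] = -48*s - 16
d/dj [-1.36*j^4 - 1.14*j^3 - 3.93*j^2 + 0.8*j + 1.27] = -5.44*j^3 - 3.42*j^2 - 7.86*j + 0.8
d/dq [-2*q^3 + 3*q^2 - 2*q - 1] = -6*q^2 + 6*q - 2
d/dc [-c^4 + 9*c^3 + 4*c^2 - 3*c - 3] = -4*c^3 + 27*c^2 + 8*c - 3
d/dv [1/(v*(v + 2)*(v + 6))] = (-v*(v + 2) - v*(v + 6) - (v + 2)*(v + 6))/(v^2*(v + 2)^2*(v + 6)^2)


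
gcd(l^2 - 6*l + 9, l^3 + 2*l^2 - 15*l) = l - 3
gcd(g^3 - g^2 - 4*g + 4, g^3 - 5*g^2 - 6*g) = 1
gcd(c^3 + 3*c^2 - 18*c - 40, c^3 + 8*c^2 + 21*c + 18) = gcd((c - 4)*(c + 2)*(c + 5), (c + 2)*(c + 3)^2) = c + 2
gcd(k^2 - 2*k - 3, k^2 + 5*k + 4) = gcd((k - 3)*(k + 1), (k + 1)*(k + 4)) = k + 1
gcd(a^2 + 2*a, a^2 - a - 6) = a + 2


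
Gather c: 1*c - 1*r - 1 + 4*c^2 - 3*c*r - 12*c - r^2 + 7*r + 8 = 4*c^2 + c*(-3*r - 11) - r^2 + 6*r + 7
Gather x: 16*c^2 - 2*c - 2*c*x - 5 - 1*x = 16*c^2 - 2*c + x*(-2*c - 1) - 5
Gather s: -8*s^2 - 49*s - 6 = -8*s^2 - 49*s - 6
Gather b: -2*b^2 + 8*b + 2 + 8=-2*b^2 + 8*b + 10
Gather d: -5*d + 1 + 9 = 10 - 5*d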